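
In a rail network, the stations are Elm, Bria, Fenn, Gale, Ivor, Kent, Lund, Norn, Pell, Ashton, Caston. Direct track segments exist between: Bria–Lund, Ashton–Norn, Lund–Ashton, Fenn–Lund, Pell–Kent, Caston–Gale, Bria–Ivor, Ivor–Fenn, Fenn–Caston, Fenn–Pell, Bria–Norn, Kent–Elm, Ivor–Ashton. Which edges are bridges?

The edges on the cycle Bria-Ivor-Fenn-Lund-Ashton-Norn-Bria are not bridges since each lies on that cycle.
But removing Fenn–Pell disconnects Fenn from Pell; removing Pell–Kent disconnects Pell from Kent; removing Kent–Elm disconnects Kent from Elm; removing Fenn–Caston disconnects Fenn from Caston — these are bridges.
In total 5 edges are bridges.

Caston-Fenn, Caston-Gale, Elm-Kent, Fenn-Pell, Kent-Pell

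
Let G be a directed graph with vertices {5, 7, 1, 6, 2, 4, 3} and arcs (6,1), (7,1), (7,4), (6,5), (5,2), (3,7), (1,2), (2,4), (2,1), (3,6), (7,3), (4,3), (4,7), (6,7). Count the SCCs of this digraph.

1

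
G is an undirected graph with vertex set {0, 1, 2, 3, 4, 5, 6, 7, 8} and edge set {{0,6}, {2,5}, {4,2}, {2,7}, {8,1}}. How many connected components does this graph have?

4

3 is isolated — a component by itself.
Starting from 0 we can reach 0, 6. That is one component of size 2.
Starting from 1 we can reach 1, 8. That is one component of size 2.
Starting from 2 we can reach 2, 4, 5, 7. That is one component of size 4.
Total: 4 components.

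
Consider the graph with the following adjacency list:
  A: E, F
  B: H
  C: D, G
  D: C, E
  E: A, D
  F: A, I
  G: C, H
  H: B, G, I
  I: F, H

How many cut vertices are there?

Removing H increases the component count from 1 to 2, so H is a cut vertex.
By contrast removing D leaves 1 component; it is not a cut vertex. No other vertex is a cut vertex either.

1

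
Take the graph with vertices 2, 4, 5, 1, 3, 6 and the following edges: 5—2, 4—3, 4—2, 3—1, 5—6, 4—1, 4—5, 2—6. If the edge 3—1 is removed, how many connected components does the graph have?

3 and 1 are still connected via 3-4-1, so the component count stays at 1.

1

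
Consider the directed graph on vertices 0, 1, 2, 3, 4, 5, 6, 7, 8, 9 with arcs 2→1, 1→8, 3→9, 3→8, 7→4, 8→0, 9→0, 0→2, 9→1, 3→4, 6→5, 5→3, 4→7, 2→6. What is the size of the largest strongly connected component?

{0, 1, 2, 3, 5, 6, 8, 9} are all mutually reachable — one SCC of size 8.
{4, 7} are all mutually reachable — one SCC of size 2.
The largest has 8 vertices.

8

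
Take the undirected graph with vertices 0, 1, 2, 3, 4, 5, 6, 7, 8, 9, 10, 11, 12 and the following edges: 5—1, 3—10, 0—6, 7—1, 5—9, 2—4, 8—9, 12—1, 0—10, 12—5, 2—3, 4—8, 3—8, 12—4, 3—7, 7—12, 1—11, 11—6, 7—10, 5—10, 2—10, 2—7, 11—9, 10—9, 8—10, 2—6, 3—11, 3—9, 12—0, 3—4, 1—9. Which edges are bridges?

The edges on the cycle 3-7-12-5-1-11-9-3 are not bridges since each lies on that cycle.
Every edge lies on some cycle, so there are no bridges.

none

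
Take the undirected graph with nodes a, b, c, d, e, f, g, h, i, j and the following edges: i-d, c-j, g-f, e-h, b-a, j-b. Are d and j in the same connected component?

The component containing d is {d, i}, and j is not in it.

No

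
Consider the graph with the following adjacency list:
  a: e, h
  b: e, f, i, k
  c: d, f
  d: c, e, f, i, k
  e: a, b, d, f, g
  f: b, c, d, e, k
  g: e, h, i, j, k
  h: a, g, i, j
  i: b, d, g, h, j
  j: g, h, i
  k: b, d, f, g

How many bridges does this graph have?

The edges on the cycle d-c-f-d are not bridges since each lies on that cycle.
Every edge lies on some cycle, so there are no bridges.

0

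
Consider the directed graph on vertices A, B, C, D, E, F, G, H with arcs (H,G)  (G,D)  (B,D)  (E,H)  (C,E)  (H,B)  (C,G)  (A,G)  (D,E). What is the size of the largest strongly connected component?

5

{B, D, E, G, H} are all mutually reachable — one SCC of size 5.
{C} is an SCC by itself.
{F} is an SCC by itself.
{A} is an SCC by itself.
The largest has 5 vertices.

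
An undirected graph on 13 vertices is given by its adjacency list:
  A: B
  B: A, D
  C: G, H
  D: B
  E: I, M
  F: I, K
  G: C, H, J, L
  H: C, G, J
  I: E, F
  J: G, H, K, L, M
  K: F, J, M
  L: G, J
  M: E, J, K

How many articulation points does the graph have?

2

Removing B increases the component count from 2 to 3, so B is a cut vertex.
Removing J increases the component count from 2 to 3, so J is a cut vertex.
By contrast removing A leaves 2 components; it is not a cut vertex. No other vertex is a cut vertex either.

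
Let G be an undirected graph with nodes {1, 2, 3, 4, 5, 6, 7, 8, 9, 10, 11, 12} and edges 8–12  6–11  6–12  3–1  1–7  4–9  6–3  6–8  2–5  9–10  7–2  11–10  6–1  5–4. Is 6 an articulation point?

Deleting 6 raises the number of components from 1 to 2, so 6 is a cut vertex.

Yes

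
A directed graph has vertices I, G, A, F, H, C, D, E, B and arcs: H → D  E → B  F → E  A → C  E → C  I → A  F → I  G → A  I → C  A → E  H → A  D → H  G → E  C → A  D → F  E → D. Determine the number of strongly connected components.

3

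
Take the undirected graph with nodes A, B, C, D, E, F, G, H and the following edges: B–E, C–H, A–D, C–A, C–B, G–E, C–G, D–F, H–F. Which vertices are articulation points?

C

Removing C increases the component count from 1 to 2, so C is a cut vertex.
By contrast removing H leaves 1 component; it is not a cut vertex. No other vertex is a cut vertex either.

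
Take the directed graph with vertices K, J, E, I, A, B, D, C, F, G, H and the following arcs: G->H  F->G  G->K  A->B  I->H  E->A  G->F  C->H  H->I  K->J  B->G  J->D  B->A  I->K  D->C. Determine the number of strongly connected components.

4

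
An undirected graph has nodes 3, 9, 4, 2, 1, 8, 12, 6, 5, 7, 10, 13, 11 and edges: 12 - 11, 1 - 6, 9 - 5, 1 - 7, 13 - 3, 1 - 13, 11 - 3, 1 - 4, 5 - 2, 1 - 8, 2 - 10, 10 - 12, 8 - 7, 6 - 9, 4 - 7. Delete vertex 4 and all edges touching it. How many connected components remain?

With 4 gone, the remaining components are: {1, 2, 3, 5, 6, 7, 8, 9, 10, 11, 12, 13}.
That is 1 component.

1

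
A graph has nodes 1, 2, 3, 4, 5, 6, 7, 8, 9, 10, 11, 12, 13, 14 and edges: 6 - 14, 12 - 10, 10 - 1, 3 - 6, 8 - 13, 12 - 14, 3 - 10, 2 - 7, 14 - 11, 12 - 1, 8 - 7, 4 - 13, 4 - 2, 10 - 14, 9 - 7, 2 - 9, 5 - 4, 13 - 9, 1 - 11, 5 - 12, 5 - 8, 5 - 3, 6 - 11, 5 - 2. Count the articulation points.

Removing 5 increases the component count from 1 to 2, so 5 is a cut vertex.
By contrast removing 8 leaves 1 component; it is not a cut vertex. No other vertex is a cut vertex either.

1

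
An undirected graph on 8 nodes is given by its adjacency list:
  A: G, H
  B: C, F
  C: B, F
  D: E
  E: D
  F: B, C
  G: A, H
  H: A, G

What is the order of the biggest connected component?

Starting from D we can reach D, E. That is one component of size 2.
Starting from B we can reach B, C, F. That is one component of size 3.
Starting from A we can reach A, G, H. That is one component of size 3.
The largest has 3 vertices.

3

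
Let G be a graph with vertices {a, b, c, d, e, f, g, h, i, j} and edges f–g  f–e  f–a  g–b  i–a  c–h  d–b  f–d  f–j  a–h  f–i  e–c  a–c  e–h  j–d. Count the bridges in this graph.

0

The edges on the cycle f-g-b-d-f are not bridges since each lies on that cycle.
Every edge lies on some cycle, so there are no bridges.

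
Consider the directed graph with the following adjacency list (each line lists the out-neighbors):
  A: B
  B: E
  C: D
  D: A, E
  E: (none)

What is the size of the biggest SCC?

{D} is an SCC by itself.
{B} is an SCC by itself.
{C} is an SCC by itself.
{E} is an SCC by itself.
{A} is an SCC by itself.
The largest has 1 vertex.

1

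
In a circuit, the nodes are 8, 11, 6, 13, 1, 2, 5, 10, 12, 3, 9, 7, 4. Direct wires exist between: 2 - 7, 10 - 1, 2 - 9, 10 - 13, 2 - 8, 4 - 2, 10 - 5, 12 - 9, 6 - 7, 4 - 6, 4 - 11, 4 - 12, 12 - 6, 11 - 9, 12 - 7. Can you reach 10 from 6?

The component containing 6 is {2, 4, 6, 7, 8, 9, 11, 12}, and 10 is not in it.

No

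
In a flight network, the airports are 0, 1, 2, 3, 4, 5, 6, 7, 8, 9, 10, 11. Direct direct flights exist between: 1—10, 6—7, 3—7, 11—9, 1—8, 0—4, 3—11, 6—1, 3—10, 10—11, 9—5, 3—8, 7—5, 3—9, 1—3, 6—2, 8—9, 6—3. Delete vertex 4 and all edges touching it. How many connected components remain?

With 4 gone, the remaining components are: {0}; {1, 2, 3, 5, 6, 7, 8, 9, 10, 11}.
That is 2 components.

2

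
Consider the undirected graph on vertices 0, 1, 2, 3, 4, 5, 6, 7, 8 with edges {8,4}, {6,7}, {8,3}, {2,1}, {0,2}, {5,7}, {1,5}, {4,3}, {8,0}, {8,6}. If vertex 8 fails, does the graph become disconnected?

Yes

Deleting 8 raises the number of components from 1 to 2, so 8 is a cut vertex.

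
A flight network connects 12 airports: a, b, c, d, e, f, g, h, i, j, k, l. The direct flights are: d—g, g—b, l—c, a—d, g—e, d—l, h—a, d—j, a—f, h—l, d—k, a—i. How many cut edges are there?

The edges on the cycle h-a-d-l-h are not bridges since each lies on that cycle.
But removing a—i disconnects a from i; removing a—f disconnects a from f; removing d—g disconnects d from g; removing c—l disconnects c from l — these are bridges.
In total 8 edges are bridges.

8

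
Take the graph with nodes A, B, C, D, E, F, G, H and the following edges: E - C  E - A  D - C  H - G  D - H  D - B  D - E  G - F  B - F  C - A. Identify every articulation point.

D

Removing D increases the component count from 1 to 2, so D is a cut vertex.
By contrast removing G leaves 1 component; it is not a cut vertex. No other vertex is a cut vertex either.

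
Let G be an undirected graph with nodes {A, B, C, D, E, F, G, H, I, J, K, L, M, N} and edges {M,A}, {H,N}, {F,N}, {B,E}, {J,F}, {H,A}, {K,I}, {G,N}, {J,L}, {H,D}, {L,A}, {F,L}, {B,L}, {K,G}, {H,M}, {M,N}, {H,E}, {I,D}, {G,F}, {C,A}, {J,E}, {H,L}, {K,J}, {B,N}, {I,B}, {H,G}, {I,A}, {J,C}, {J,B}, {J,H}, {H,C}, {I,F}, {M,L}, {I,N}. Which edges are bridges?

none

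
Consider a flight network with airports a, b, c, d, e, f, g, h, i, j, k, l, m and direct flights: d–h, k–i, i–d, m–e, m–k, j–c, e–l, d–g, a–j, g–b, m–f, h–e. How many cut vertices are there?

5

Removing d increases the component count from 2 to 3, so d is a cut vertex.
Removing e increases the component count from 2 to 3, so e is a cut vertex.
Removing g increases the component count from 2 to 3, so g is a cut vertex.
Likewise j, m are cut vertices.
By contrast removing i leaves 2 components; it is not a cut vertex. No other vertex is a cut vertex either.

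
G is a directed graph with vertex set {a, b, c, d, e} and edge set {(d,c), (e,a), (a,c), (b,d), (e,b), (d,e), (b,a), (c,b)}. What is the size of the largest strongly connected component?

{a, b, c, d, e} are all mutually reachable — one SCC of size 5.
The largest has 5 vertices.

5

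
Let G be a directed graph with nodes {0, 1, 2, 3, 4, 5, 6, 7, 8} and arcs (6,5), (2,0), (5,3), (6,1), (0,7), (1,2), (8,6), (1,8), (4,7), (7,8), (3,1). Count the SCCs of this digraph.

2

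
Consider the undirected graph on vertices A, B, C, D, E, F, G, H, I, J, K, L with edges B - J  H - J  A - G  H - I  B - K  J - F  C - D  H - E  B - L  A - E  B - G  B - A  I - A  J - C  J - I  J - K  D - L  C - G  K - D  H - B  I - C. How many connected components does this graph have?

1

Starting from A we can reach A, B, C, D, E, F, G, H, I, J, K, L. That is one component of size 12.
Total: 1 component.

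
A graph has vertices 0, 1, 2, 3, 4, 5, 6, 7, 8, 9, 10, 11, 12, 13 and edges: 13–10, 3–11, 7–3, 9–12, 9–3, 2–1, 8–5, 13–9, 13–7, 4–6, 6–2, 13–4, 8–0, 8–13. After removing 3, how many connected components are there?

2

With 3 gone, the remaining components are: {11}; {0, 1, 2, 4, 5, 6, 7, 8, 9, 10, 12, 13}.
That is 2 components.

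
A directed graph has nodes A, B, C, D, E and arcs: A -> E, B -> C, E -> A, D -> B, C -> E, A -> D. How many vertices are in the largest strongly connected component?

5

{A, B, C, D, E} are all mutually reachable — one SCC of size 5.
The largest has 5 vertices.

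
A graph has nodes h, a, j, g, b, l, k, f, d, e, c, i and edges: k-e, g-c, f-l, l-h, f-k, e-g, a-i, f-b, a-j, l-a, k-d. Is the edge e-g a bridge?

Yes

Removing e-g leaves no path between e and g: the component count goes from 1 to 2. So it is a bridge.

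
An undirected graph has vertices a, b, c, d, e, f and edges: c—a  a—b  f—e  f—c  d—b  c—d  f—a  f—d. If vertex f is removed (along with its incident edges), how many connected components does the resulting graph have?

2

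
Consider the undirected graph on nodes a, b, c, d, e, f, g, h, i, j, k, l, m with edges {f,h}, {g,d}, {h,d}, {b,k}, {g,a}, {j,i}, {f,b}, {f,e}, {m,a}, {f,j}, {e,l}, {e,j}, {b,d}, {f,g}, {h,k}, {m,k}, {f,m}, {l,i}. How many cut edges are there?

The edges on the cycle f-e-l-i-j-f are not bridges since each lies on that cycle.
Every edge lies on some cycle, so there are no bridges.

0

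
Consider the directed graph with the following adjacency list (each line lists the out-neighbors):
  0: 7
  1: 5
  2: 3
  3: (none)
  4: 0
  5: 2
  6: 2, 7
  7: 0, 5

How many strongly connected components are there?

{0, 7} are all mutually reachable — one SCC of size 2.
{5} is an SCC by itself.
{3} is an SCC by itself.
{6} is an SCC by itself.
{2} is an SCC by itself.
(and 2 more singleton SCCs)
That gives 7 strongly connected components.

7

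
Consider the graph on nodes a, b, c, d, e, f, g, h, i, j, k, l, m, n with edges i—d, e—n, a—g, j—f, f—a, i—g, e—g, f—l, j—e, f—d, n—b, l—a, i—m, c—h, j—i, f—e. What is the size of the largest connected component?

11

k is isolated — a component by itself.
Starting from c we can reach c, h. That is one component of size 2.
Starting from a we can reach a, b, d, e, f, g, i, j, l, m, n. That is one component of size 11.
The largest has 11 vertices.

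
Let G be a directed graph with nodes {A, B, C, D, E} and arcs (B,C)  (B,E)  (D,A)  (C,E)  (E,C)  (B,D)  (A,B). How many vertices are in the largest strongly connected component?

{A, B, D} are all mutually reachable — one SCC of size 3.
{C, E} are all mutually reachable — one SCC of size 2.
The largest has 3 vertices.

3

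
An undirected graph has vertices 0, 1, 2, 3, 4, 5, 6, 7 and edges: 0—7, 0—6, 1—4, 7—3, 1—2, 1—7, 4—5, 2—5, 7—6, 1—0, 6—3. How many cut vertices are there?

1

Removing 1 increases the component count from 1 to 2, so 1 is a cut vertex.
By contrast removing 3 leaves 1 component; it is not a cut vertex. No other vertex is a cut vertex either.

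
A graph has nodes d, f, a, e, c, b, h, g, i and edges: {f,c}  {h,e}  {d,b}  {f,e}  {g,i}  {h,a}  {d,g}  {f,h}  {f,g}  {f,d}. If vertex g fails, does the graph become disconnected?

Yes

Deleting g raises the number of components from 1 to 2, so g is a cut vertex.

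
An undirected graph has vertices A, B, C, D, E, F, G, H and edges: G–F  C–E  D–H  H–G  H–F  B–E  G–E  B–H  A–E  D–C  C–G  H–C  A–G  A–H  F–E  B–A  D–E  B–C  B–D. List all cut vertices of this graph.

none

Removing C, for instance, still leaves 1 component. No single vertex removal increases the component count — the graph has no articulation points.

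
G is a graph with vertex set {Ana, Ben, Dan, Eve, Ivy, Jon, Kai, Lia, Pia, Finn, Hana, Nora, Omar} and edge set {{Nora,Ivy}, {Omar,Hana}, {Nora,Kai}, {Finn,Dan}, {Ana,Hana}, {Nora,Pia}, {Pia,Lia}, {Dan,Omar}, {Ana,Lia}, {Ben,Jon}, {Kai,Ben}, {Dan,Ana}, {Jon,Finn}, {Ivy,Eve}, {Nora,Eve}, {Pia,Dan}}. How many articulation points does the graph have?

Removing Nora increases the component count from 1 to 2, so Nora is a cut vertex.
By contrast removing Jon leaves 1 component; it is not a cut vertex. No other vertex is a cut vertex either.

1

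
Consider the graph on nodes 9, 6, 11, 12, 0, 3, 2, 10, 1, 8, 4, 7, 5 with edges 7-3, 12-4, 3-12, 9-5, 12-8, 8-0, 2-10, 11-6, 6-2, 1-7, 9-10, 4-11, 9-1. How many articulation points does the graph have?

3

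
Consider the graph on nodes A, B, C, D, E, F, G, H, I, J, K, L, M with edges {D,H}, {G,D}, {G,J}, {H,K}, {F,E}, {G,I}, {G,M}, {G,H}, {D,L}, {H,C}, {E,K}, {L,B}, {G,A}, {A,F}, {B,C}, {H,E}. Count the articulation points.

1

Removing G increases the component count from 1 to 4, so G is a cut vertex.
By contrast removing L leaves 1 component; it is not a cut vertex. No other vertex is a cut vertex either.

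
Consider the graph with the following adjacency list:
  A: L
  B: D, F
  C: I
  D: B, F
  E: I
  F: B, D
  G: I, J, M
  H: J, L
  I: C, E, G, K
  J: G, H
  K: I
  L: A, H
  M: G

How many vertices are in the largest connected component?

Starting from B we can reach B, D, F. That is one component of size 3.
Starting from A we can reach A, C, E, G, H, I, J, K, L, M. That is one component of size 10.
The largest has 10 vertices.

10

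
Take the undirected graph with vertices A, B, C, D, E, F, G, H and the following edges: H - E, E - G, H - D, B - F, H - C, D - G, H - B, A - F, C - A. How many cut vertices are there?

1

Removing H increases the component count from 1 to 2, so H is a cut vertex.
By contrast removing E leaves 1 component; it is not a cut vertex. No other vertex is a cut vertex either.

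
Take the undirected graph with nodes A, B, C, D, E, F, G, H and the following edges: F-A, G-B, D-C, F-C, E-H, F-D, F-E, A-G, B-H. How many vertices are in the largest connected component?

Starting from A we can reach A, B, C, D, E, F, G, H. That is one component of size 8.
The largest has 8 vertices.

8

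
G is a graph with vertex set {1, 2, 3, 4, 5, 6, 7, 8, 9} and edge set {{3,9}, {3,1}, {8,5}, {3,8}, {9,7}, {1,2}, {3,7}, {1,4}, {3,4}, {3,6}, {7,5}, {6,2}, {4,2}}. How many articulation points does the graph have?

Removing 3 increases the component count from 1 to 2, so 3 is a cut vertex.
By contrast removing 9 leaves 1 component; it is not a cut vertex. No other vertex is a cut vertex either.

1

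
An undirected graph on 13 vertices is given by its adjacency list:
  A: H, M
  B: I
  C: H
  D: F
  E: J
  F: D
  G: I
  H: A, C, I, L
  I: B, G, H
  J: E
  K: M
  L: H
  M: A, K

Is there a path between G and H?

Yes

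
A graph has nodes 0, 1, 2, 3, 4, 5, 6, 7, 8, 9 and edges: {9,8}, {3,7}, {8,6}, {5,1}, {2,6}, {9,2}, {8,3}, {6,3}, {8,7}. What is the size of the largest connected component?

6

0 is isolated — a component by itself.
4 is isolated — a component by itself.
Starting from 1 we can reach 1, 5. That is one component of size 2.
Starting from 2 we can reach 2, 3, 6, 7, 8, 9. That is one component of size 6.
The largest has 6 vertices.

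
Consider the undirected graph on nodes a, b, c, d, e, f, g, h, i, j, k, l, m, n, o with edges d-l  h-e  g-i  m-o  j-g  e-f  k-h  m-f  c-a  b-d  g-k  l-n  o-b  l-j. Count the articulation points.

2

Removing g increases the component count from 2 to 3, so g is a cut vertex.
Removing l increases the component count from 2 to 3, so l is a cut vertex.
By contrast removing b leaves 2 components; it is not a cut vertex. No other vertex is a cut vertex either.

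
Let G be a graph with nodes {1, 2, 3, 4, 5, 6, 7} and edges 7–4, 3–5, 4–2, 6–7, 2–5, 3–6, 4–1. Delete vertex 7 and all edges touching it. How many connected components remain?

With 7 gone, the remaining components are: {1, 2, 3, 4, 5, 6}.
That is 1 component.

1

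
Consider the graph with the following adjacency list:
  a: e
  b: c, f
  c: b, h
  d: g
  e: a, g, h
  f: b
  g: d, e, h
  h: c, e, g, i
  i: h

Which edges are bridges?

The edges on the cycle h-e-g-h are not bridges since each lies on that cycle.
But removing h-c disconnects h from c; removing b-f disconnects b from f; removing g-d disconnects g from d; removing c-b disconnects c from b — these are bridges.
In total 6 edges are bridges.

a-e, b-c, b-f, c-h, d-g, h-i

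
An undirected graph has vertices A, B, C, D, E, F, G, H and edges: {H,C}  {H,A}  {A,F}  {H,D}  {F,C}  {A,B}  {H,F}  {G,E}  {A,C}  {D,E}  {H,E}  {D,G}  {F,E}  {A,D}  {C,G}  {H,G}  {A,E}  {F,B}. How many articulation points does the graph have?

Removing B, for instance, still leaves 1 component. No single vertex removal increases the component count — the graph has no articulation points.

0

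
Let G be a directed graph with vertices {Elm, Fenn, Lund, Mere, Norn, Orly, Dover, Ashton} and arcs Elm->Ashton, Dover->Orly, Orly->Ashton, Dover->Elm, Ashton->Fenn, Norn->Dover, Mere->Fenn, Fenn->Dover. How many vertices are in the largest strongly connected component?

{Elm, Fenn, Orly, Dover, Ashton} are all mutually reachable — one SCC of size 5.
{Lund} is an SCC by itself.
{Mere} is an SCC by itself.
{Norn} is an SCC by itself.
The largest has 5 vertices.

5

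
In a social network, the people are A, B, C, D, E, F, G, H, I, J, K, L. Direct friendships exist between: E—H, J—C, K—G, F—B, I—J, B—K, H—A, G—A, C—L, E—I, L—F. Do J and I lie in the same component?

From J we can reach A, B, C, E, F, G, H, I, J, K, L, which includes I.

Yes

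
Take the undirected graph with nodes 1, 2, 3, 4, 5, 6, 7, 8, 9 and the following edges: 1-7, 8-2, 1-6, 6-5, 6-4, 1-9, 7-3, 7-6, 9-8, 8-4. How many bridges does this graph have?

The edges on the cycle 1-7-6-1 are not bridges since each lies on that cycle.
But removing 8-2 disconnects 8 from 2; removing 3-7 disconnects 3 from 7; removing 5-6 disconnects 5 from 6 — these are bridges.
That makes 3 bridges.

3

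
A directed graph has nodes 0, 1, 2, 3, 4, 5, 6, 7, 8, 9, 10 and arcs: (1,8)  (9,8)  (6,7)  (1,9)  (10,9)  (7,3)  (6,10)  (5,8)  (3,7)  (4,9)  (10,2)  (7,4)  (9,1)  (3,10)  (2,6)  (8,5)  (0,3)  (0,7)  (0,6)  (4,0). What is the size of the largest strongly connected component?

{0, 2, 3, 4, 6, 7, 10} are all mutually reachable — one SCC of size 7.
{1, 9} are all mutually reachable — one SCC of size 2.
{5, 8} are all mutually reachable — one SCC of size 2.
The largest has 7 vertices.

7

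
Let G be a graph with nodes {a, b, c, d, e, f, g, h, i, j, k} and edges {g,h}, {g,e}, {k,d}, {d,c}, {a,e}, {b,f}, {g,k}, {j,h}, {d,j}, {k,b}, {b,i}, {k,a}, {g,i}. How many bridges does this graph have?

The edges on the cycle g-k-b-i-g are not bridges since each lies on that cycle.
But removing f - b disconnects f from b; removing c - d disconnects c from d — these are bridges.
That makes 2 bridges.

2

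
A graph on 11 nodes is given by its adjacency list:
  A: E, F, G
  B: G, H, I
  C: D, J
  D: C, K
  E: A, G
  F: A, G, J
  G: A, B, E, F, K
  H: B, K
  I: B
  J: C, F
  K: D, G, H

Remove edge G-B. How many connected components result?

G and B are still connected via G-K-H-B, so the component count stays at 1.

1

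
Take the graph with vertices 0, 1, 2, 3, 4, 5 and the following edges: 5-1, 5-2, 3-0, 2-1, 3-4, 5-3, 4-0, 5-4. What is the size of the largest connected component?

Starting from 0 we can reach 0, 1, 2, 3, 4, 5. That is one component of size 6.
The largest has 6 vertices.

6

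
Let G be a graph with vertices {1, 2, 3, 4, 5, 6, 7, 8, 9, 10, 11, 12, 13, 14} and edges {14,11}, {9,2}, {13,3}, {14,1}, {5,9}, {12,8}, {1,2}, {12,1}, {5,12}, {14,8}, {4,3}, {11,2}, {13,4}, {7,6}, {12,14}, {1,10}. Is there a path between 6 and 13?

No

The component containing 6 is {6, 7}, and 13 is not in it.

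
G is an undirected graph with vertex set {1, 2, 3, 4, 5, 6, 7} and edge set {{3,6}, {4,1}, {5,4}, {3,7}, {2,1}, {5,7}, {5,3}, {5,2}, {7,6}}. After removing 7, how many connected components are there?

With 7 gone, the remaining components are: {1, 2, 3, 4, 5, 6}.
That is 1 component.

1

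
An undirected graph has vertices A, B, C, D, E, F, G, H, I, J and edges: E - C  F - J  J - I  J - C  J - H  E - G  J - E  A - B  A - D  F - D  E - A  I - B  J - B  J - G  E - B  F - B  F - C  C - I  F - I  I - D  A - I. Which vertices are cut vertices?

Removing J increases the component count from 1 to 2, so J is a cut vertex.
By contrast removing G leaves 1 component; it is not a cut vertex. No other vertex is a cut vertex either.

J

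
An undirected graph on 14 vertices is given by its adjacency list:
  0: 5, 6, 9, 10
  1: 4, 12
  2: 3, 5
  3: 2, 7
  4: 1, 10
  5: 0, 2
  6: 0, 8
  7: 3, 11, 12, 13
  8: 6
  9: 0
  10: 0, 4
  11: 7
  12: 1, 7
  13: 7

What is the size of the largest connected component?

14

Starting from 0 we can reach 0, 1, 2, 3, 4, 5, 6, 7, 8, 9, 10, 11, 12, 13. That is one component of size 14.
The largest has 14 vertices.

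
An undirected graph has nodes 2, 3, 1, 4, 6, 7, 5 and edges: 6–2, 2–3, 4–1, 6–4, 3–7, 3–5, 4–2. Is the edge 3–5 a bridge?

Yes

Removing 3–5 leaves no path between 3 and 5: the component count goes from 1 to 2. So it is a bridge.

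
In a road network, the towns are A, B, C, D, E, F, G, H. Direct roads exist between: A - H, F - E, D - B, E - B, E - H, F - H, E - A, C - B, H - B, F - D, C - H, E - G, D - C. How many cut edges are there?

1

The edges on the cycle F-E-A-H-F are not bridges since each lies on that cycle.
But removing G - E disconnects G from E — this is a bridge.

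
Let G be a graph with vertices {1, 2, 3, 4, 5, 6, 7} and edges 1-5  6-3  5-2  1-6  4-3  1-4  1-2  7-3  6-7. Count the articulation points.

1

Removing 1 increases the component count from 1 to 2, so 1 is a cut vertex.
By contrast removing 7 leaves 1 component; it is not a cut vertex. No other vertex is a cut vertex either.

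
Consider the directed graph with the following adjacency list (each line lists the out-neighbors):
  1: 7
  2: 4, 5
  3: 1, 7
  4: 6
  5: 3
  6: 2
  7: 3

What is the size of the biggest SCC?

3

{2, 4, 6} are all mutually reachable — one SCC of size 3.
{1, 3, 7} are all mutually reachable — one SCC of size 3.
{5} is an SCC by itself.
The largest has 3 vertices.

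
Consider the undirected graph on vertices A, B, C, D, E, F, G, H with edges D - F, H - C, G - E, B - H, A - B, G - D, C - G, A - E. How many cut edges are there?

2

The edges on the cycle A-B-H-C-G-E-A are not bridges since each lies on that cycle.
But removing D - F disconnects D from F; removing G - D disconnects G from D — these are bridges.
That makes 2 bridges.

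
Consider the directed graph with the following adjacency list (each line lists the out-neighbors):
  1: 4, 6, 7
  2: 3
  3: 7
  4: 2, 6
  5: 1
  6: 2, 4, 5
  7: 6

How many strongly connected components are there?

1

{1, 2, 3, 4, 5, 6, 7} are all mutually reachable — one SCC of size 7.
That gives 1 strongly connected component.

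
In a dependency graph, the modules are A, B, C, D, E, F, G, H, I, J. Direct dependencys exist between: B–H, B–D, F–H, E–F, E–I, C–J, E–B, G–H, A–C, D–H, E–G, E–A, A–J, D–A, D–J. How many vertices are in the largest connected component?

10

Starting from A we can reach A, B, C, D, E, F, G, H, I, J. That is one component of size 10.
The largest has 10 vertices.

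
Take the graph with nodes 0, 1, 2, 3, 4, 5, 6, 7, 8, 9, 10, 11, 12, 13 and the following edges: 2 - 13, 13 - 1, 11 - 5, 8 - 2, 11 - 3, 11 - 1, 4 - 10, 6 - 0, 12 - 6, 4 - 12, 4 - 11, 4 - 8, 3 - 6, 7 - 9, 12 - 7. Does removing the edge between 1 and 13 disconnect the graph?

No

After removing 1 - 13, the path 1-11-4-8-2-13 still connects them, so the edge is not a bridge.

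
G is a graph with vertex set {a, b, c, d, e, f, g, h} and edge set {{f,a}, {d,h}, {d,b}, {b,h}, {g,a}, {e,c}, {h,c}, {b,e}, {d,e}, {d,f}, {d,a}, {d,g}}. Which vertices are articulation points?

d

Removing d increases the component count from 1 to 2, so d is a cut vertex.
By contrast removing h leaves 1 component; it is not a cut vertex. No other vertex is a cut vertex either.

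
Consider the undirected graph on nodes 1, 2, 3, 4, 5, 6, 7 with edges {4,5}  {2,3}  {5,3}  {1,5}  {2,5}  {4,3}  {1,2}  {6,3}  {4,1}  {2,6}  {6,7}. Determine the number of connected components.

1

Starting from 1 we can reach 1, 2, 3, 4, 5, 6, 7. That is one component of size 7.
Total: 1 component.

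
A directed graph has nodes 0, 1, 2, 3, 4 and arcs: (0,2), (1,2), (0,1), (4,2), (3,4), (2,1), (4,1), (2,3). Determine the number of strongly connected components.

2

{1, 2, 3, 4} are all mutually reachable — one SCC of size 4.
{0} is an SCC by itself.
That gives 2 strongly connected components.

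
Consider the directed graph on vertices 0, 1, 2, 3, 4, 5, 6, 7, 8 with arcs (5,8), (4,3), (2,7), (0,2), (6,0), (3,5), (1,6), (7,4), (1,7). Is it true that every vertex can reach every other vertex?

There is no directed path from 2 to 6, so the graph is not strongly connected.

No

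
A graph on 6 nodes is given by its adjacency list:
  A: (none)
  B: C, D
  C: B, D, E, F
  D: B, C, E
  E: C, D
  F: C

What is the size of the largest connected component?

A is isolated — a component by itself.
Starting from B we can reach B, C, D, E, F. That is one component of size 5.
The largest has 5 vertices.

5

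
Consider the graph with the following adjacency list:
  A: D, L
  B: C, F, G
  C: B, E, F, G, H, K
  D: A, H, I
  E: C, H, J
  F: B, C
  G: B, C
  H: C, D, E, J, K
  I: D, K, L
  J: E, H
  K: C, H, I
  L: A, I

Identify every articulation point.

Removing C increases the component count from 1 to 2, so C is a cut vertex.
By contrast removing K leaves 1 component; it is not a cut vertex. No other vertex is a cut vertex either.

C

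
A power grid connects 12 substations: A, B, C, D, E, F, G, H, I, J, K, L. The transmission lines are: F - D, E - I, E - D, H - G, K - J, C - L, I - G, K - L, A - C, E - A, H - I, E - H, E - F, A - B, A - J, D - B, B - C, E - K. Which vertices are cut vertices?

E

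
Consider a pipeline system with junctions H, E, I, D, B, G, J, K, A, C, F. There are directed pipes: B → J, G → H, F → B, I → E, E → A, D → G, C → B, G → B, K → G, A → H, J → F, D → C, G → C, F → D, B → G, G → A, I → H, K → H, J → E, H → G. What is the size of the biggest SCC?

9

{A, B, C, D, E, F, G, H, J} are all mutually reachable — one SCC of size 9.
{I} is an SCC by itself.
{K} is an SCC by itself.
The largest has 9 vertices.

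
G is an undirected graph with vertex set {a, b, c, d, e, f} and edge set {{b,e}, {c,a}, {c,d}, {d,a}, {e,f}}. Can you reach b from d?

No

The component containing d is {a, c, d}, and b is not in it.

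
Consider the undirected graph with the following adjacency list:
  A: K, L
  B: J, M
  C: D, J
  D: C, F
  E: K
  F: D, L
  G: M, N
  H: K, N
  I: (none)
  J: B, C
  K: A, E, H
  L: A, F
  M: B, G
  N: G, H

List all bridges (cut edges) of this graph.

The edges on the cycle C-D-F-L-A-K-H-N-G-M-B-J-C are not bridges since each lies on that cycle.
But removing E-K disconnects E from K — this is a bridge.

E-K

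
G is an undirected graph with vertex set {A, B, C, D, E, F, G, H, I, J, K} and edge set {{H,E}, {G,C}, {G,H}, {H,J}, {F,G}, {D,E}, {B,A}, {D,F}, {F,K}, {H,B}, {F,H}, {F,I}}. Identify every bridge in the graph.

The edges on the cycle F-G-H-F are not bridges since each lies on that cycle.
But removing K–F disconnects K from F; removing H–J disconnects H from J; removing I–F disconnects I from F; removing G–C disconnects G from C — these are bridges.
In total 6 edges are bridges.

A-B, B-H, C-G, F-I, F-K, H-J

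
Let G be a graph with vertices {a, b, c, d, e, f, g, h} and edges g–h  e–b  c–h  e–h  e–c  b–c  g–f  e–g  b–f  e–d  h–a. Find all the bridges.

The edges on the cycle e-b-c-e are not bridges since each lies on that cycle.
But removing a–h disconnects a from h; removing e–d disconnects e from d — these are bridges.

a-h, d-e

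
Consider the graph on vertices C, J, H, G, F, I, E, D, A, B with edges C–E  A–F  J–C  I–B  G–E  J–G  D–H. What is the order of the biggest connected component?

4

Starting from B we can reach B, I. That is one component of size 2.
Starting from A we can reach A, F. That is one component of size 2.
Starting from D we can reach D, H. That is one component of size 2.
Starting from C we can reach C, E, G, J. That is one component of size 4.
The largest has 4 vertices.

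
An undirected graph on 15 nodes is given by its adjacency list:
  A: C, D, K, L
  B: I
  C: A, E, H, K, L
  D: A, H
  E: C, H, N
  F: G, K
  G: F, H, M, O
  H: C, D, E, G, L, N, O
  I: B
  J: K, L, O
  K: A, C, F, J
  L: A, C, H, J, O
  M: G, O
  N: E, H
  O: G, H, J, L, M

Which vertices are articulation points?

Removing G, for instance, still leaves 2 components. No single vertex removal increases the component count — the graph has no articulation points.

none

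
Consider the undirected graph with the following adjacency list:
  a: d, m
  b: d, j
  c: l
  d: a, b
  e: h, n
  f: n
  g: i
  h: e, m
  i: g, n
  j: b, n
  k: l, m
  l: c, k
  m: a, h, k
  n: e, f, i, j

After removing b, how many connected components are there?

1

With b gone, the remaining components are: {a, c, d, e, f, g, h, i, j, k, l, m, n}.
That is 1 component.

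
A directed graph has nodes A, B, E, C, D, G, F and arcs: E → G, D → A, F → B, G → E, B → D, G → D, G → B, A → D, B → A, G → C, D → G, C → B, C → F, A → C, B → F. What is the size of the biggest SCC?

{A, B, C, D, E, F, G} are all mutually reachable — one SCC of size 7.
The largest has 7 vertices.

7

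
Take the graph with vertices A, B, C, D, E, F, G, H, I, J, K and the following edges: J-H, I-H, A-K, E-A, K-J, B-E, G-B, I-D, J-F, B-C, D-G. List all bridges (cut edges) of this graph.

B-C, F-J

The edges on the cycle I-D-G-B-E-A-K-J-H-I are not bridges since each lies on that cycle.
But removing C-B disconnects C from B; removing F-J disconnects F from J — these are bridges.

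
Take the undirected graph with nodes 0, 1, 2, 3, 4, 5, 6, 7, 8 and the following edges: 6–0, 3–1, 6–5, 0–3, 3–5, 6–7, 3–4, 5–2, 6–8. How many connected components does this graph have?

Starting from 0 we can reach 0, 1, 2, 3, 4, 5, 6, 7, 8. That is one component of size 9.
Total: 1 component.

1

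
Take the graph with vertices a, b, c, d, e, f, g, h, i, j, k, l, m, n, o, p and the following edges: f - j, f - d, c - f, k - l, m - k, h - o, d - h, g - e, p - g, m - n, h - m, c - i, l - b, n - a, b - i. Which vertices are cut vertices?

f, g, h, m, n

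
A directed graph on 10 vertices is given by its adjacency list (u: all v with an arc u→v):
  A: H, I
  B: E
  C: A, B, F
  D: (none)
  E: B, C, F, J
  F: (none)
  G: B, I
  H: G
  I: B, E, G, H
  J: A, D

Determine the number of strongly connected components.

{A, B, C, E, G, H, I, J} are all mutually reachable — one SCC of size 8.
{F} is an SCC by itself.
{D} is an SCC by itself.
That gives 3 strongly connected components.

3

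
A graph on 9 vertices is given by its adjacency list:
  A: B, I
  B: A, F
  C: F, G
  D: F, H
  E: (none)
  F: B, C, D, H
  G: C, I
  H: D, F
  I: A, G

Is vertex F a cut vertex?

Deleting F raises the number of components from 2 to 3, so F is a cut vertex.

Yes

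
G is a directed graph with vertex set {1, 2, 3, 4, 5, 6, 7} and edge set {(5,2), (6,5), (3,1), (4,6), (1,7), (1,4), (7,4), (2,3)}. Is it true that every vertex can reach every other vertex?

Yes

From 1 we can reach every vertex (1, 2, 3, 4, 5, 6, 7), and every vertex can reach 1 (1, 2, 3, 4, 5, 6, 7). So the whole graph is one strongly connected component.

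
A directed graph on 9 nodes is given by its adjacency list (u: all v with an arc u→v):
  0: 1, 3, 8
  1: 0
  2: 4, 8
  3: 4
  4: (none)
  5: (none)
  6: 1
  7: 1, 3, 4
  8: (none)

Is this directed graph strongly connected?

There is no directed path from 7 to 2, so the graph is not strongly connected.

No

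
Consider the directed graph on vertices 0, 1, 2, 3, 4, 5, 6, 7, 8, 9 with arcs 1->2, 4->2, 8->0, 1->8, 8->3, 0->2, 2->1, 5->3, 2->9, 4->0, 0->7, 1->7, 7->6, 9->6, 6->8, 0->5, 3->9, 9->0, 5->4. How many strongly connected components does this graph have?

{0, 1, 2, 3, 4, 5, 6, 7, 8, 9} are all mutually reachable — one SCC of size 10.
That gives 1 strongly connected component.

1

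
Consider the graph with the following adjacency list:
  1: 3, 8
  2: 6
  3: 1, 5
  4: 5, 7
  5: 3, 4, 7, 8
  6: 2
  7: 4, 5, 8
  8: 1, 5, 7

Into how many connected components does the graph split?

2

Starting from 2 we can reach 2, 6. That is one component of size 2.
Starting from 1 we can reach 1, 3, 4, 5, 7, 8. That is one component of size 6.
Total: 2 components.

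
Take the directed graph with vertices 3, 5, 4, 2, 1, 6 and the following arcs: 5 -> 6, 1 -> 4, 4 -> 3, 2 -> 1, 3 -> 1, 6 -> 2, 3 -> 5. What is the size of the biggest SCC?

6

{1, 2, 3, 4, 5, 6} are all mutually reachable — one SCC of size 6.
The largest has 6 vertices.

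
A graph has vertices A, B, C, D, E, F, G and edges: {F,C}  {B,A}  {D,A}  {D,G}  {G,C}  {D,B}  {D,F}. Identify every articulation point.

D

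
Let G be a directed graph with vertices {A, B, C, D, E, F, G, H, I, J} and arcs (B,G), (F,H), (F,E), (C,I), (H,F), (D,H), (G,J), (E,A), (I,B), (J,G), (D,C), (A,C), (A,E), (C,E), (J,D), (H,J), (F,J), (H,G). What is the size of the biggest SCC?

{A, B, C, D, E, F, G, H, I, J} are all mutually reachable — one SCC of size 10.
The largest has 10 vertices.

10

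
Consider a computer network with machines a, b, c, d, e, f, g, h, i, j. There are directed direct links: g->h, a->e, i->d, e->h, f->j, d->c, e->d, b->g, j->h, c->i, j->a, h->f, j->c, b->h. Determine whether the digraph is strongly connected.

No

There is no directed path from a to g, so the graph is not strongly connected.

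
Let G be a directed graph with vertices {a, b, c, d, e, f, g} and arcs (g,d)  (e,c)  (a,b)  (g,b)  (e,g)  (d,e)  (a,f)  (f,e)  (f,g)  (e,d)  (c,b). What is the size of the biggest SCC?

3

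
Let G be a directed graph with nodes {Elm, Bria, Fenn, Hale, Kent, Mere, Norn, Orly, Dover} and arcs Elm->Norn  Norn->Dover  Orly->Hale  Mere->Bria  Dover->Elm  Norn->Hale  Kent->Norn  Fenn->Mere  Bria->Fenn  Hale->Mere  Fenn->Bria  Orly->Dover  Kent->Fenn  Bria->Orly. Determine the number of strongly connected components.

{Elm, Bria, Fenn, Hale, Mere, Norn, Orly, Dover} are all mutually reachable — one SCC of size 8.
{Kent} is an SCC by itself.
That gives 2 strongly connected components.

2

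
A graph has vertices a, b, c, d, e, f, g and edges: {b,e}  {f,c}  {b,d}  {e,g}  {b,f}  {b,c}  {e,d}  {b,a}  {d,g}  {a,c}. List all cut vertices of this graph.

b

Removing b increases the component count from 1 to 2, so b is a cut vertex.
By contrast removing c leaves 1 component; it is not a cut vertex. No other vertex is a cut vertex either.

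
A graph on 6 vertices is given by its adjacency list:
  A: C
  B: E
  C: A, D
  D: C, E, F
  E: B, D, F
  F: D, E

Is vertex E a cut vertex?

Yes

Deleting E raises the number of components from 1 to 2, so E is a cut vertex.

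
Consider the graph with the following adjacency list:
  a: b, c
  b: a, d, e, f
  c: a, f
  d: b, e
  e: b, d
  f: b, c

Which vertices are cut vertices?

Removing b increases the component count from 1 to 2, so b is a cut vertex.
By contrast removing c leaves 1 component; it is not a cut vertex. No other vertex is a cut vertex either.

b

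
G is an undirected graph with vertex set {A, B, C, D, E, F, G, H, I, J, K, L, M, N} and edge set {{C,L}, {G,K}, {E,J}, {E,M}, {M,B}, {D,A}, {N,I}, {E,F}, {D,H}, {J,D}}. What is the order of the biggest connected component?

8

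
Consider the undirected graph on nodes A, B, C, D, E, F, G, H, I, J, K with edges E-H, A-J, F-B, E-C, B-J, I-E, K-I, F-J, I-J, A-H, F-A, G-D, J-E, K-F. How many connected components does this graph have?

2

Starting from D we can reach D, G. That is one component of size 2.
Starting from A we can reach A, B, C, E, F, H, I, J, K. That is one component of size 9.
Total: 2 components.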